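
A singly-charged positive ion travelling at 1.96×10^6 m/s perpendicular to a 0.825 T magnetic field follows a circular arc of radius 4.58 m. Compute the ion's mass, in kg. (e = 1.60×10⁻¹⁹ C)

m ≈ 3.08×10^-25 kg

qvB = mv²/r ⇒ m = qBr/v.
m = (1×1.60×10^-19)(0.825)(4.58) / (1.96×10^6) = 3.08×10^-25 kg.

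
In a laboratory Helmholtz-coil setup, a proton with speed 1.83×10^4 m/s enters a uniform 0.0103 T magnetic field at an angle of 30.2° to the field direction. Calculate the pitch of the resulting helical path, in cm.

pitch ≈ 10.1 cm

The velocity component along B is v∥ = v cos30.2° = 1.58×10^4 m/s.
The cyclotron period T = 2πm/(qB) = 6.37×10^-6 s is set by m, q, B alone.
Pitch = v∥·T = (1.58×10^4)(6.37×10^-6) = 0.101 m.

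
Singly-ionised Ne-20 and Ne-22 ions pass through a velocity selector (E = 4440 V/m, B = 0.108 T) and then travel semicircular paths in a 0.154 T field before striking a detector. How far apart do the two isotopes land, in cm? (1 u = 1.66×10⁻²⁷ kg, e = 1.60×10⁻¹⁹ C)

Δd ≈ 1.11 cm

Both emerge at v = E/B₁ = 4.11×10^4 m/s.
r = mv/(qB₂), so r₁ = 0.05539 m and r₂ = 0.06093 m, giving Δr = 5.54×10^-3 m.
After a semicircle each ion lands a diameter 2r from the entry slit, so the separation is 2Δr = 0.0111 m.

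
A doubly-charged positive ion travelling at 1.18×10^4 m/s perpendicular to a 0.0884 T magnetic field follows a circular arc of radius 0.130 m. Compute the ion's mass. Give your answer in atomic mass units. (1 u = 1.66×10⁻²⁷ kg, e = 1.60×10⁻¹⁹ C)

qvB = mv²/r ⇒ m = qBr/v.
m = (2×1.60×10^-19)(0.0884)(0.130) / (1.18×10^4) = 3.12×10^-25 kg = 188 u.

m ≈ 188 u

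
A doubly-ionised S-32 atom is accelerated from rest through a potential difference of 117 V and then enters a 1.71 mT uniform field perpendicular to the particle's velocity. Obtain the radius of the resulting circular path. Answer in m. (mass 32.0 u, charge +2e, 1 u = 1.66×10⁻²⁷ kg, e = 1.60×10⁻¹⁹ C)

The kinetic energy gained is K = qV = (2×1.60×10^-19)(117) = 3.74×10^-17 J.
v = √(2K/m) = 3.75×10^4 m/s.
r = mv/(qB) = (5.31×10^-26)(3.75×10^4) / [(2×1.60×10^-19)(1.71×10^-3)] = 3.64 m.

r ≈ 3.64 m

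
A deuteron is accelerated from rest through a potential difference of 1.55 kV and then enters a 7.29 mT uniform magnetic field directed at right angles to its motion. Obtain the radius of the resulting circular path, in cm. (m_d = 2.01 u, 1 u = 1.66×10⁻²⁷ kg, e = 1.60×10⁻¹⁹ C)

The kinetic energy gained is K = qV = (1×1.60×10^-19)(1550) = 2.48×10^-16 J.
v = √(2K/m) = 3.86×10^5 m/s.
r = mv/(qB) = (3.34×10^-27)(3.86×10^5) / [(1×1.60×10^-19)(7.29×10^-3)] = 1.10 m.

r ≈ 110 cm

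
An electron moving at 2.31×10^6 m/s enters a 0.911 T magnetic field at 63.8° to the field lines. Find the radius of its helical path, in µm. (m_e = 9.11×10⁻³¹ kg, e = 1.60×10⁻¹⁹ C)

Only the perpendicular component v⊥ = v sin63.8° = 2.07×10^6 m/s is bent by the field.
r = m v⊥ /(qB) = (9.11×10^-31)(2.07×10^6) / [(1×1.60×10^-19)(0.911)] = 1.30×10^-5 m.

r ≈ 13.0 µm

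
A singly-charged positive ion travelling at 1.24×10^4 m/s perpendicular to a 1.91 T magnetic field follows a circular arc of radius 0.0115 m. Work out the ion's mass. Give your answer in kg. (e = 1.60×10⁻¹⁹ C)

qvB = mv²/r ⇒ m = qBr/v.
m = (1×1.60×10^-19)(1.91)(0.0115) / (1.24×10^4) = 2.83×10^-25 kg.

m ≈ 2.83×10^-25 kg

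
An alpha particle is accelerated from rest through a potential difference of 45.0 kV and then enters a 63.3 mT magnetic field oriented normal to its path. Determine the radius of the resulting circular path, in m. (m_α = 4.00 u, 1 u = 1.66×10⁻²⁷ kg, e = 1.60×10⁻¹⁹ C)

r ≈ 0.683 m

The kinetic energy gained is K = qV = (2×1.60×10^-19)(4.50×10^4) = 1.44×10^-14 J.
v = √(2K/m) = 2.08×10^6 m/s.
r = mv/(qB) = (6.64×10^-27)(2.08×10^6) / [(2×1.60×10^-19)(0.0633)] = 0.683 m.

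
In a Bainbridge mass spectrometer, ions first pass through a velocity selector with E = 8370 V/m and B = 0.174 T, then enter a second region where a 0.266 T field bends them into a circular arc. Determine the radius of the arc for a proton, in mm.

r ≈ 1.89 mm

The selector passes v = E/B = 8370/0.174 = 4.81×10^4 m/s.
In the deflection region, r = mv/(qB₂) = (1.67×10^-27)(4.81×10^4) / [(1×1.60×10^-19)(0.266)] = 1.89×10^-3 m.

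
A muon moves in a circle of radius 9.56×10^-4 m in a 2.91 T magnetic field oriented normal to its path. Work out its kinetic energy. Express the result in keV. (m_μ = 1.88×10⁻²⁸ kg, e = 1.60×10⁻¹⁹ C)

K ≈ 3.29 keV

v = qBr/m = (1×1.60×10^-19)(2.91)(9.56×10^-4) / (1.88×10^-28) = 2.37×10^6 m/s.
K = ½mv² = 0.5·(1.88×10^-28)·(2.37×10^6)² = 5.27×10^-16 J = 3.29 keV.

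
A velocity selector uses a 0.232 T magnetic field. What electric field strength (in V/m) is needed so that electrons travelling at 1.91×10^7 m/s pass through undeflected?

E ≈ 4.43×10^6 V/m

qE = qvB ⇒ E = vB = (1.91×10^7)(0.232) = 4.43×10^6 V/m.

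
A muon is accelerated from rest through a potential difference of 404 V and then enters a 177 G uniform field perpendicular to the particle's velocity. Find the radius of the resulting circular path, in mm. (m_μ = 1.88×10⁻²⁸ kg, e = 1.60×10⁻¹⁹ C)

r ≈ 55.0 mm

The kinetic energy gained is K = qV = (1×1.60×10^-19)(404) = 6.46×10^-17 J.
v = √(2K/m) = 8.29×10^5 m/s.
r = mv/(qB) = (1.88×10^-28)(8.29×10^5) / [(1×1.60×10^-19)(0.0177)] = 0.0550 m.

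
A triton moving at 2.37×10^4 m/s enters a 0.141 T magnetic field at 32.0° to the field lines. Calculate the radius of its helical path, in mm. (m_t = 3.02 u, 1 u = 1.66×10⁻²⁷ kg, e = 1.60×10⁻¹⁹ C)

r ≈ 2.79 mm

Only the perpendicular component v⊥ = v sin32.0° = 1.26×10^4 m/s is bent by the field.
r = m v⊥ /(qB) = (5.01×10^-27)(1.26×10^4) / [(1×1.60×10^-19)(0.141)] = 2.79×10^-3 m.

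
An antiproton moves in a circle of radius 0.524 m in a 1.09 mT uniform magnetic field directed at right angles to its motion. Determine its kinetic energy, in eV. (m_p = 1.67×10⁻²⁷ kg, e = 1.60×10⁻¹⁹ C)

K ≈ 15.6 eV

v = qBr/m = (1×1.60×10^-19)(1.09×10^-3)(0.524) / (1.67×10^-27) = 5.47×10^4 m/s.
K = ½mv² = 0.5·(1.67×10^-27)·(5.47×10^4)² = 2.50×10^-18 J = 15.6 eV.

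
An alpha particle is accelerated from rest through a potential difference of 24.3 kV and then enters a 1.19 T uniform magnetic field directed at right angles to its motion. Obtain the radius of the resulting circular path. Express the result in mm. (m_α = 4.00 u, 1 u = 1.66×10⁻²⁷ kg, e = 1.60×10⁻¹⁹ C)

r ≈ 26.7 mm

The kinetic energy gained is K = qV = (2×1.60×10^-19)(2.43×10^4) = 7.78×10^-15 J.
v = √(2K/m) = 1.53×10^6 m/s.
r = mv/(qB) = (6.64×10^-27)(1.53×10^6) / [(2×1.60×10^-19)(1.19)] = 0.0267 m.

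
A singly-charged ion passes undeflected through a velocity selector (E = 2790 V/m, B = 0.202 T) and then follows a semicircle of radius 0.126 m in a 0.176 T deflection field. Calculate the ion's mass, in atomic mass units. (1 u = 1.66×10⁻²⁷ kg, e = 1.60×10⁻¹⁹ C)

m ≈ 155 u

v = E/B₁ = 1.38×10^4 m/s.
From r = mv/(qB₂), m = qB₂r/v = (1×1.60×10^-19)(0.176)(0.126) / (1.38×10^4) = 2.57×10^-25 kg.
In atomic mass units: m = 2.57×10^-25 / 1.66×10^-27 = 155 u.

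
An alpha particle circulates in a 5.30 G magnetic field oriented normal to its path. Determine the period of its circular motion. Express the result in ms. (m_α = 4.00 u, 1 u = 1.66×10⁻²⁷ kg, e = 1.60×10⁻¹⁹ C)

T ≈ 0.246 ms

The cyclotron period is independent of speed: T = 2πm/(qB).
T = 2π(6.64×10^-27) / [(2×1.60×10^-19)(5.30×10^-4)] = 2.46×10^-4 s.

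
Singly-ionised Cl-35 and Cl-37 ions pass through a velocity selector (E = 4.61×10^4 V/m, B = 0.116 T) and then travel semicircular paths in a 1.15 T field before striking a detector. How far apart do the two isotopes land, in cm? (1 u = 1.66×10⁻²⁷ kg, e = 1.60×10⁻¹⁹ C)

Δd ≈ 1.43 cm

Both emerge at v = E/B₁ = 3.97×10^5 m/s.
r = mv/(qB₂), so r₁ = 0.12549 m and r₂ = 0.13266 m, giving Δr = 7.17×10^-3 m.
After a semicircle each ion lands a diameter 2r from the entry slit, so the separation is 2Δr = 0.0143 m.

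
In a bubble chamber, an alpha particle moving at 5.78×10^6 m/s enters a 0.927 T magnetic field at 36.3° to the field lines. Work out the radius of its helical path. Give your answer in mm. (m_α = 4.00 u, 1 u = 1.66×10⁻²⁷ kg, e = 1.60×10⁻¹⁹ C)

Only the perpendicular component v⊥ = v sin36.3° = 3.42×10^6 m/s is bent by the field.
r = m v⊥ /(qB) = (6.64×10^-27)(3.42×10^6) / [(2×1.60×10^-19)(0.927)] = 0.0766 m.

r ≈ 76.6 mm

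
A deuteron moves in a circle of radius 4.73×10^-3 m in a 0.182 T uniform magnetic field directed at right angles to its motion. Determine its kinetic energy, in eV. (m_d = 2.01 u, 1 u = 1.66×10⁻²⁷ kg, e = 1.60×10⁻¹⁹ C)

K ≈ 17.8 eV

v = qBr/m = (1×1.60×10^-19)(0.182)(4.73×10^-3) / (3.34×10^-27) = 4.13×10^4 m/s.
K = ½mv² = 0.5·(3.34×10^-27)·(4.13×10^4)² = 2.84×10^-18 J = 17.8 eV.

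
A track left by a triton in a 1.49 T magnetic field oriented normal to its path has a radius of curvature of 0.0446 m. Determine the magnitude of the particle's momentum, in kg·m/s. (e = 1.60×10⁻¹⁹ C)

p ≈ 1.06×10^-20 kg·m/s

Since qvB = mv²/r, the momentum p = mv = qBr.
p = (1×1.60×10^-19)(1.49)(0.0446) = 1.06×10^-20 kg·m/s.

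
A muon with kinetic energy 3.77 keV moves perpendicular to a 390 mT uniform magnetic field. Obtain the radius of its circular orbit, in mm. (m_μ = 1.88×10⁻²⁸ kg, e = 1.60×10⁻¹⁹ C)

r ≈ 7.63 mm

Convert the energy: K = 3.77 keV = 6.03×10^-16 J.
v = √(2K/m) = √(2·6.03×10^-16/1.88×10^-28) = 2.53×10^6 m/s.
r = mv/(qB) = (1.88×10^-28)(2.53×10^6) / [(1×1.60×10^-19)(0.390)] = 7.63×10^-3 m.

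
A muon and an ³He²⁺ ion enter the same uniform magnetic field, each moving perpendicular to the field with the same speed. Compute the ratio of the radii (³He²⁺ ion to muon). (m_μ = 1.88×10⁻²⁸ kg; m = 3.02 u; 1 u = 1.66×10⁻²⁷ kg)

r = mv/(qB) ⇒ at equal v, r ∝ m/q.
r_{³He²⁺ ion}/r_{muon} = 13.3.

ratio ≈ 13.3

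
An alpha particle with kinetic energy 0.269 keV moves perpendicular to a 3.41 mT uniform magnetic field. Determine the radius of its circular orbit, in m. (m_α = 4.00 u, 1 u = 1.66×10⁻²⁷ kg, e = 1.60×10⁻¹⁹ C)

r ≈ 0.693 m

Convert the energy: K = 0.269 keV = 4.30×10^-17 J.
v = √(2K/m) = √(2·4.30×10^-17/6.64×10^-27) = 1.14×10^5 m/s.
r = mv/(qB) = (6.64×10^-27)(1.14×10^5) / [(2×1.60×10^-19)(3.41×10^-3)] = 0.693 m.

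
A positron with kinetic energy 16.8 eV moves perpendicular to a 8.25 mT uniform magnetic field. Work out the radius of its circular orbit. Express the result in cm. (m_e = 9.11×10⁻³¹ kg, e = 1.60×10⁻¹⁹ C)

r ≈ 0.168 cm

Convert the energy: K = 16.8 eV = 2.69×10^-18 J.
v = √(2K/m) = √(2·2.69×10^-18/9.11×10^-31) = 2.43×10^6 m/s.
r = mv/(qB) = (9.11×10^-31)(2.43×10^6) / [(1×1.60×10^-19)(8.25×10^-3)] = 1.68×10^-3 m.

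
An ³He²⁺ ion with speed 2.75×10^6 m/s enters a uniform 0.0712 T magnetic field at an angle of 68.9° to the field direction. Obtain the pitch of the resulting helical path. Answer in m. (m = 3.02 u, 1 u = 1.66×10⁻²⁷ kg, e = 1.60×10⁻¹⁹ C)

pitch ≈ 1.37 m

The velocity component along B is v∥ = v cos68.9° = 9.90×10^5 m/s.
The cyclotron period T = 2πm/(qB) = 1.38×10^-6 s is set by m, q, B alone.
Pitch = v∥·T = (9.90×10^5)(1.38×10^-6) = 1.37 m.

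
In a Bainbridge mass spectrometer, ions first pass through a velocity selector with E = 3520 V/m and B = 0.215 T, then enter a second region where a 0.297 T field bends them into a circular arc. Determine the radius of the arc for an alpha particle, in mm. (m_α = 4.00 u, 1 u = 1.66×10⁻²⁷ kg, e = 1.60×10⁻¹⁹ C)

r ≈ 1.14 mm

The selector passes v = E/B = 3520/0.215 = 1.64×10^4 m/s.
In the deflection region, r = mv/(qB₂) = (6.64×10^-27)(1.64×10^4) / [(2×1.60×10^-19)(0.297)] = 1.14×10^-3 m.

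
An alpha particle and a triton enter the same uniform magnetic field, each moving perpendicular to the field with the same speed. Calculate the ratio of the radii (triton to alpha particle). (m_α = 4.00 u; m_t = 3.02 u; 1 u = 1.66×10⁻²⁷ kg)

ratio ≈ 1.51

r = mv/(qB) ⇒ at equal v, r ∝ m/q.
r_{triton}/r_{alpha particle} = 1.51.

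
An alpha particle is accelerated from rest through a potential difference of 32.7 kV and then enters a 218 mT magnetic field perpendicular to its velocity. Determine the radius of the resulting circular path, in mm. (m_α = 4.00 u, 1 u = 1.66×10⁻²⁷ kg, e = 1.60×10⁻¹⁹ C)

The kinetic energy gained is K = qV = (2×1.60×10^-19)(3.27×10^4) = 1.05×10^-14 J.
v = √(2K/m) = 1.78×10^6 m/s.
r = mv/(qB) = (6.64×10^-27)(1.78×10^6) / [(2×1.60×10^-19)(0.218)] = 0.169 m.

r ≈ 169 mm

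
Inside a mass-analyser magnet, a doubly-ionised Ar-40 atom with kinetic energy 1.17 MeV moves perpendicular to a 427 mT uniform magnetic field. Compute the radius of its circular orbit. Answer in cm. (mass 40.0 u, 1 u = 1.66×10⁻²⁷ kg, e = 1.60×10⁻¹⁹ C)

Convert the energy: K = 1.17 MeV = 1.87×10^-13 J.
v = √(2K/m) = √(2·1.87×10^-13/6.64×10^-26) = 2.37×10^6 m/s.
r = mv/(qB) = (6.64×10^-26)(2.37×10^6) / [(2×1.60×10^-19)(0.427)] = 1.15 m.

r ≈ 115 cm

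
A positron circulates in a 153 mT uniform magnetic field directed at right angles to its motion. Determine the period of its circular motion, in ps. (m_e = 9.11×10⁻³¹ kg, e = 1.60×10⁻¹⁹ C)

The cyclotron period is independent of speed: T = 2πm/(qB).
T = 2π(9.11×10^-31) / [(1×1.60×10^-19)(0.153)] = 2.34×10^-10 s.

T ≈ 234 ps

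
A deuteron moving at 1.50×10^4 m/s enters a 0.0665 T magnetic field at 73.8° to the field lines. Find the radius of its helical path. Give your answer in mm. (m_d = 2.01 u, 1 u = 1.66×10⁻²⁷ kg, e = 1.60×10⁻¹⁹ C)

r ≈ 4.52 mm

Only the perpendicular component v⊥ = v sin73.8° = 1.44×10^4 m/s is bent by the field.
r = m v⊥ /(qB) = (3.34×10^-27)(1.44×10^4) / [(1×1.60×10^-19)(0.0665)] = 4.52×10^-3 m.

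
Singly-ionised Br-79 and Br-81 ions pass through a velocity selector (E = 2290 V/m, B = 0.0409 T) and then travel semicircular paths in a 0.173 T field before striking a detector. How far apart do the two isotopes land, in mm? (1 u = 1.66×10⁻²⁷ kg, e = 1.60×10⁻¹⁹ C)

Both emerge at v = E/B₁ = 5.60×10^4 m/s.
r = mv/(qB₂), so r₁ = 0.26527 m and r₂ = 0.27198 m, giving Δr = 6.72×10^-3 m.
After a semicircle each ion lands a diameter 2r from the entry slit, so the separation is 2Δr = 0.0134 m.

Δd ≈ 13.4 mm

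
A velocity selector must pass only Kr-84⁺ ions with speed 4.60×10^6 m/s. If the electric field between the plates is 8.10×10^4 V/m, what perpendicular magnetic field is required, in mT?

B ≈ 17.6 mT

qE = qvB ⇒ B = E/v = (8.10×10^4) / (4.60×10^6) = 0.0176 T.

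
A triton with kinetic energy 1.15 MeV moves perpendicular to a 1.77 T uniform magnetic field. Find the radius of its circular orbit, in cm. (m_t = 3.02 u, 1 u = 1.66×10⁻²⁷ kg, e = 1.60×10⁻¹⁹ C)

Convert the energy: K = 1.15 MeV = 1.84×10^-13 J.
v = √(2K/m) = √(2·1.84×10^-13/5.01×10^-27) = 8.57×10^6 m/s.
r = mv/(qB) = (5.01×10^-27)(8.57×10^6) / [(1×1.60×10^-19)(1.77)] = 0.152 m.

r ≈ 15.2 cm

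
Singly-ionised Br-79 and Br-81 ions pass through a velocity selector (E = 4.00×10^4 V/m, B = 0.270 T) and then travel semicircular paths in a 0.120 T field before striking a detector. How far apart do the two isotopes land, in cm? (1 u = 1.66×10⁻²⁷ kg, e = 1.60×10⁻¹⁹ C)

Both emerge at v = E/B₁ = 1.48×10^5 m/s.
r = mv/(qB₂), so r₁ = 1.0119 m and r₂ = 1.0375 m, giving Δr = 0.0256 m.
After a semicircle each ion lands a diameter 2r from the entry slit, so the separation is 2Δr = 0.0512 m.

Δd ≈ 5.12 cm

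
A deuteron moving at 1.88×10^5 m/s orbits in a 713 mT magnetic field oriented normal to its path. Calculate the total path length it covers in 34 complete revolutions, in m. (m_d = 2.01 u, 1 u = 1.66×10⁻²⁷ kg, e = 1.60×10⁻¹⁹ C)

L ≈ 1.17 m

r = mv/(qB) = 5.50×10^-3 m, so one revolution covers 2πr = 0.0345 m.
In 34 revolutions: L = 34·2πr = 1.17 m.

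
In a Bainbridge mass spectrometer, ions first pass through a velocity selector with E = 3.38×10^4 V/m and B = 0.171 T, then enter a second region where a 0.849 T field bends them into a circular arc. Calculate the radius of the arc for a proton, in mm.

The selector passes v = E/B = 3.38×10^4/0.171 = 1.98×10^5 m/s.
In the deflection region, r = mv/(qB₂) = (1.67×10^-27)(1.98×10^5) / [(1×1.60×10^-19)(0.849)] = 2.43×10^-3 m.

r ≈ 2.43 mm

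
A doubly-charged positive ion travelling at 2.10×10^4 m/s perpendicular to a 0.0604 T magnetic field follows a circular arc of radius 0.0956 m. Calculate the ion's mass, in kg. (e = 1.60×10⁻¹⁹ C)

qvB = mv²/r ⇒ m = qBr/v.
m = (2×1.60×10^-19)(0.0604)(0.0956) / (2.10×10^4) = 8.80×10^-26 kg.

m ≈ 8.80×10^-26 kg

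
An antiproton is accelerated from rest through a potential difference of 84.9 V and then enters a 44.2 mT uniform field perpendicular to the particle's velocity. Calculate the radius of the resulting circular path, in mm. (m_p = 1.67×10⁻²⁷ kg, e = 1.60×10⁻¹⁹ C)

r ≈ 30.1 mm

The kinetic energy gained is K = qV = (1×1.60×10^-19)(84.9) = 1.36×10^-17 J.
v = √(2K/m) = 1.28×10^5 m/s.
r = mv/(qB) = (1.67×10^-27)(1.28×10^5) / [(1×1.60×10^-19)(0.0442)] = 0.0301 m.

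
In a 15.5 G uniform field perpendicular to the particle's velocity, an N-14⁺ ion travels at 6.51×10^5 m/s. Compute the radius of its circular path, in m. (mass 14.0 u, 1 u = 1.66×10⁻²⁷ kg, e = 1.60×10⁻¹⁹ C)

r ≈ 61.0 m

The magnetic force provides the centripetal force: qvB = mv²/r, so r = mv/(qB).
r = (2.32×10^-26 kg)(6.51×10^5 m/s) / [(1×1.60×10^-19 C)(1.55×10^-3 T)] = 61.0 m.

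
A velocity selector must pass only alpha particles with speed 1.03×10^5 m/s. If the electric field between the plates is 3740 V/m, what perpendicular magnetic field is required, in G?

B ≈ 363 G

qE = qvB ⇒ B = E/v = (3740) / (1.03×10^5) = 0.0363 T.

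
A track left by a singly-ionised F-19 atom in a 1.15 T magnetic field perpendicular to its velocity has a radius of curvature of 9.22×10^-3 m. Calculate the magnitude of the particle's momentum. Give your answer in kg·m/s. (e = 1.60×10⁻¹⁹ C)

p ≈ 1.70×10^-21 kg·m/s

Since qvB = mv²/r, the momentum p = mv = qBr.
p = (1×1.60×10^-19)(1.15)(9.22×10^-3) = 1.70×10^-21 kg·m/s.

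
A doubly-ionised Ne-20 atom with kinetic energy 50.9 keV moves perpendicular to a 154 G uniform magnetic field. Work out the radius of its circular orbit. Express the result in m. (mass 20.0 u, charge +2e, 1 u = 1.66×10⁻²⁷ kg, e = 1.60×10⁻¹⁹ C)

r ≈ 4.72 m

Convert the energy: K = 50.9 keV = 8.14×10^-15 J.
v = √(2K/m) = √(2·8.14×10^-15/3.32×10^-26) = 7.00×10^5 m/s.
r = mv/(qB) = (3.32×10^-26)(7.00×10^5) / [(2×1.60×10^-19)(0.0154)] = 4.72 m.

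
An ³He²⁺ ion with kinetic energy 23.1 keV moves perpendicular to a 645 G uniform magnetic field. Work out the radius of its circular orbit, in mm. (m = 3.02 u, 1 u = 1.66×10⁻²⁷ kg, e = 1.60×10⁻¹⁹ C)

Convert the energy: K = 23.1 keV = 3.70×10^-15 J.
v = √(2K/m) = √(2·3.70×10^-15/5.01×10^-27) = 1.21×10^6 m/s.
r = mv/(qB) = (5.01×10^-27)(1.21×10^6) / [(2×1.60×10^-19)(0.0645)] = 0.295 m.

r ≈ 295 mm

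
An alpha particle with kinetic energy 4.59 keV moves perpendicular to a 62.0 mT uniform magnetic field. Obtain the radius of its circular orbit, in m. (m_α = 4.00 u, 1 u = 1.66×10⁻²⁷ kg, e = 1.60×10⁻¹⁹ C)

r ≈ 0.157 m

Convert the energy: K = 4.59 keV = 7.34×10^-16 J.
v = √(2K/m) = √(2·7.34×10^-16/6.64×10^-27) = 4.70×10^5 m/s.
r = mv/(qB) = (6.64×10^-27)(4.70×10^5) / [(2×1.60×10^-19)(0.0620)] = 0.157 m.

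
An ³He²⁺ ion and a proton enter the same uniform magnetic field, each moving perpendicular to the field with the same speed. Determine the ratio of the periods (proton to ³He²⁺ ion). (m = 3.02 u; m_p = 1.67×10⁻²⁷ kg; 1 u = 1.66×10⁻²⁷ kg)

T = 2πm/(qB) is independent of speed, so T₂/T₁ = (m₂/q₂)/(m₁/q₁).
T_{proton}/T_{³He²⁺ ion} = (1.67×10^-27/1e) / (5.01×10^-27/2e) = 0.666.

ratio ≈ 0.666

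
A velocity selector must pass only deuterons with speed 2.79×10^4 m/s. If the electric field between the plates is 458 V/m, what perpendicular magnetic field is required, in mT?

B ≈ 16.4 mT

qE = qvB ⇒ B = E/v = (458) / (2.79×10^4) = 0.0164 T.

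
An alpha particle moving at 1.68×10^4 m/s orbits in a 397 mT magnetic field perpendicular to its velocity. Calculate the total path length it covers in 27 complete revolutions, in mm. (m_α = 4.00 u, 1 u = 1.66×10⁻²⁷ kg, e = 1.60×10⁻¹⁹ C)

r = mv/(qB) = 8.78×10^-4 m, so one revolution covers 2πr = 5.52×10^-3 m.
In 27 revolutions: L = 27·2πr = 0.149 m.

L ≈ 149 mm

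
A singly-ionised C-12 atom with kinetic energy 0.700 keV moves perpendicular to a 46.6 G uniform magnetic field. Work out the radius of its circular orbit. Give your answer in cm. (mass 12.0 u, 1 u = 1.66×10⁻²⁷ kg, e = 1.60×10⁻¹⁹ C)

Convert the energy: K = 0.700 keV = 1.12×10^-16 J.
v = √(2K/m) = √(2·1.12×10^-16/1.99×10^-26) = 1.06×10^5 m/s.
r = mv/(qB) = (1.99×10^-26)(1.06×10^5) / [(1×1.60×10^-19)(4.66×10^-3)] = 2.83 m.

r ≈ 283 cm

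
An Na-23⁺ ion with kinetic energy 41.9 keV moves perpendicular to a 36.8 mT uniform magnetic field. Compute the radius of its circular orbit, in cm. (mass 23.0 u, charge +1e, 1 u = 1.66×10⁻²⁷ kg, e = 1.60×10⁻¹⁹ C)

r ≈ 384 cm

Convert the energy: K = 41.9 keV = 6.70×10^-15 J.
v = √(2K/m) = √(2·6.70×10^-15/3.82×10^-26) = 5.93×10^5 m/s.
r = mv/(qB) = (3.82×10^-26)(5.93×10^5) / [(1×1.60×10^-19)(0.0368)] = 3.84 m.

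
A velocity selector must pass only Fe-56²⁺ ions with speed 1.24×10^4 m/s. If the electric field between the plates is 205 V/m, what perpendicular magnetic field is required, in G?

B ≈ 165 G

qE = qvB ⇒ B = E/v = (205) / (1.24×10^4) = 0.0165 T.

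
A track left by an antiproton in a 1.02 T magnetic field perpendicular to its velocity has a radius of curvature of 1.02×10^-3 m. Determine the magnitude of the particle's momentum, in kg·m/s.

Since qvB = mv²/r, the momentum p = mv = qBr.
p = (1×1.60×10^-19)(1.02)(1.02×10^-3) = 1.66×10^-22 kg·m/s.

p ≈ 1.66×10^-22 kg·m/s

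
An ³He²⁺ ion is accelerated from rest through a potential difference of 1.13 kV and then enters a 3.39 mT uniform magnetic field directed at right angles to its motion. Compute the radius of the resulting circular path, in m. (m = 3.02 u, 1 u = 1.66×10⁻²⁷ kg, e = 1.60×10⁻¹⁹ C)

The kinetic energy gained is K = qV = (2×1.60×10^-19)(1130) = 3.62×10^-16 J.
v = √(2K/m) = 3.80×10^5 m/s.
r = mv/(qB) = (5.01×10^-27)(3.80×10^5) / [(2×1.60×10^-19)(3.39×10^-3)] = 1.76 m.

r ≈ 1.76 m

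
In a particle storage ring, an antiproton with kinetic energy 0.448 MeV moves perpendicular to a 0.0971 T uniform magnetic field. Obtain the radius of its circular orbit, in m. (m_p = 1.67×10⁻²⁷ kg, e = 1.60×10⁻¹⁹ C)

Convert the energy: K = 0.448 MeV = 7.17×10^-14 J.
v = √(2K/m) = √(2·7.17×10^-14/1.67×10^-27) = 9.27×10^6 m/s.
r = mv/(qB) = (1.67×10^-27)(9.27×10^6) / [(1×1.60×10^-19)(0.0971)] = 0.996 m.

r ≈ 0.996 m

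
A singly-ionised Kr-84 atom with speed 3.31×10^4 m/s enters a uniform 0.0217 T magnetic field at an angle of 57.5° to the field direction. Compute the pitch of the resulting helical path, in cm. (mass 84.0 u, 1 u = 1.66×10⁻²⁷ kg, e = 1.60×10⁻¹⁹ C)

pitch ≈ 449 cm

The velocity component along B is v∥ = v cos57.5° = 1.78×10^4 m/s.
The cyclotron period T = 2πm/(qB) = 2.52×10^-4 s is set by m, q, B alone.
Pitch = v∥·T = (1.78×10^4)(2.52×10^-4) = 4.49 m.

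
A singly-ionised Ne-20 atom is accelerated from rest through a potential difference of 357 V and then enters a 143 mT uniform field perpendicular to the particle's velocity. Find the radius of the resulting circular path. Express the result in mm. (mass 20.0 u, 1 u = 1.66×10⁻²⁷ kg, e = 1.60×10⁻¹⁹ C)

r ≈ 85.1 mm

The kinetic energy gained is K = qV = (1×1.60×10^-19)(357) = 5.71×10^-17 J.
v = √(2K/m) = 5.87×10^4 m/s.
r = mv/(qB) = (3.32×10^-26)(5.87×10^4) / [(1×1.60×10^-19)(0.143)] = 0.0851 m.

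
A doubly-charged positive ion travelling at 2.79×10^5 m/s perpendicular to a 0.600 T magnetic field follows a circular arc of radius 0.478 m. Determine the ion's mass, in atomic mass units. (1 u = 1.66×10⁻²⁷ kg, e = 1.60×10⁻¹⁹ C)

qvB = mv²/r ⇒ m = qBr/v.
m = (2×1.60×10^-19)(0.600)(0.478) / (2.79×10^5) = 3.29×10^-25 kg = 198 u.

m ≈ 198 u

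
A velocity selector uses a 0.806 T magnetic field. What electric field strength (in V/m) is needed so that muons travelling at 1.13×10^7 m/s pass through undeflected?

qE = qvB ⇒ E = vB = (1.13×10^7)(0.806) = 9.11×10^6 V/m.

E ≈ 9.11×10^6 V/m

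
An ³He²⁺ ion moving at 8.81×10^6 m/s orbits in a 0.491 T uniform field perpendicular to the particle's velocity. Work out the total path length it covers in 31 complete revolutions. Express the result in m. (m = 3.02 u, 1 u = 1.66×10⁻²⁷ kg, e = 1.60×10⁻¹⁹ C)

r = mv/(qB) = 0.281 m, so one revolution covers 2πr = 1.77 m.
In 31 revolutions: L = 31·2πr = 54.8 m.

L ≈ 54.8 m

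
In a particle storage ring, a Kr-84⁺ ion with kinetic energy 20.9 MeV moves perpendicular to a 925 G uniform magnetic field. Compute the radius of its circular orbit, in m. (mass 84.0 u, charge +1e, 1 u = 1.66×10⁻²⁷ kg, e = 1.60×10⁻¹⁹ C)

Convert the energy: K = 20.9 MeV = 3.34×10^-12 J.
v = √(2K/m) = √(2·3.34×10^-12/1.39×10^-25) = 6.93×10^6 m/s.
r = mv/(qB) = (1.39×10^-25)(6.93×10^6) / [(1×1.60×10^-19)(0.0925)] = 65.2 m.

r ≈ 65.2 m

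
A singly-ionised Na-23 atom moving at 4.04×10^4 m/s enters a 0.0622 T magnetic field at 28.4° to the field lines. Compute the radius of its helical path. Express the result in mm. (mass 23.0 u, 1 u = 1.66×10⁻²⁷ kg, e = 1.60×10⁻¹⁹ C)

Only the perpendicular component v⊥ = v sin28.4° = 1.92×10^4 m/s is bent by the field.
r = m v⊥ /(qB) = (3.82×10^-26)(1.92×10^4) / [(1×1.60×10^-19)(0.0622)] = 0.0737 m.

r ≈ 73.7 mm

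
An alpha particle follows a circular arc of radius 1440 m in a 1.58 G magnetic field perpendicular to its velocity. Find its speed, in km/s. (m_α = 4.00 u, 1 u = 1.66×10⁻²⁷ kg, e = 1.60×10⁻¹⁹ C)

From qvB = mv²/r, v = qBr/m.
v = (2×1.60×10^-19)(1.58×10^-4)(1440) / (6.64×10^-27) = 1.10×10^7 m/s.

v ≈ 11000 km/s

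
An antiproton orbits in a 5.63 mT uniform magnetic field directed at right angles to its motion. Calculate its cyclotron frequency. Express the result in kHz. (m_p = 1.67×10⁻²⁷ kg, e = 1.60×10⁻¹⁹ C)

f = qB/(2πm) = (1×1.60×10^-19)(5.63×10^-3) / [2π(1.67×10^-27)] = 8.58×10^4 Hz.

f ≈ 85.8 kHz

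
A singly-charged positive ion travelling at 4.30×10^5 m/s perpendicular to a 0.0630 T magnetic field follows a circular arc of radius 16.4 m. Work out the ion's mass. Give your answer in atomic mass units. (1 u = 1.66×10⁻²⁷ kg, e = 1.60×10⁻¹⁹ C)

qvB = mv²/r ⇒ m = qBr/v.
m = (1×1.60×10^-19)(0.0630)(16.4) / (4.30×10^5) = 3.84×10^-25 kg = 232 u.

m ≈ 232 u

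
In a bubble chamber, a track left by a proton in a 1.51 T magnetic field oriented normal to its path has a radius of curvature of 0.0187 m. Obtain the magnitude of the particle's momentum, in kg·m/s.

p ≈ 4.52×10^-21 kg·m/s

Since qvB = mv²/r, the momentum p = mv = qBr.
p = (1×1.60×10^-19)(1.51)(0.0187) = 4.52×10^-21 kg·m/s.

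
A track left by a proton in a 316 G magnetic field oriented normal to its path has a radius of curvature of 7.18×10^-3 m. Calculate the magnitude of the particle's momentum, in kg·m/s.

p ≈ 3.63×10^-23 kg·m/s

Since qvB = mv²/r, the momentum p = mv = qBr.
p = (1×1.60×10^-19)(0.0316)(7.18×10^-3) = 3.63×10^-23 kg·m/s.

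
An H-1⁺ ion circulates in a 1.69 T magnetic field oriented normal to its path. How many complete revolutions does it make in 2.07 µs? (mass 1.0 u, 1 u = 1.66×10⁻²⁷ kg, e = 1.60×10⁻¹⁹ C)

T = 2πm/(qB) = 2π(1.66×10^-27) / [(1×1.60×10^-19)(1.69)] = 3.8573×10^-8 s.
N = t/T = 2.07×10^-6 / 3.8573×10^-8 ≈ 53.66, so 53 complete revolutions.

N = 53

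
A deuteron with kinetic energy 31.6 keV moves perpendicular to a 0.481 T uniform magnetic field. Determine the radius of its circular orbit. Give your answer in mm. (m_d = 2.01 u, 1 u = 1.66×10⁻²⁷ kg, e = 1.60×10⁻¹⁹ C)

r ≈ 75.5 mm

Convert the energy: K = 31.6 keV = 5.06×10^-15 J.
v = √(2K/m) = √(2·5.06×10^-15/3.34×10^-27) = 1.74×10^6 m/s.
r = mv/(qB) = (3.34×10^-27)(1.74×10^6) / [(1×1.60×10^-19)(0.481)] = 0.0755 m.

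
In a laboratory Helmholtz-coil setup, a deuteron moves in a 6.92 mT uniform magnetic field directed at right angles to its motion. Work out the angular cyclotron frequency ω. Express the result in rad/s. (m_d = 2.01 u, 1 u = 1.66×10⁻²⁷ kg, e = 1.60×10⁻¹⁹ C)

ω = qB/m = (1×1.60×10^-19)(6.92×10^-3) / (3.34×10^-27) = 3.32×10^5 rad/s.

ω ≈ 3.32×10^5 rad/s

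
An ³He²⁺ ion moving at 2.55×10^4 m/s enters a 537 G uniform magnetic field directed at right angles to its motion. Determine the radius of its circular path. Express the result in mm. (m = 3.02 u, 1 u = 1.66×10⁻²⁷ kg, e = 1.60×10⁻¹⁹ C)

r ≈ 7.44 mm

The magnetic force provides the centripetal force: qvB = mv²/r, so r = mv/(qB).
r = (5.01×10^-27 kg)(2.55×10^4 m/s) / [(2×1.60×10^-19 C)(0.0537 T)] = 7.44×10^-3 m.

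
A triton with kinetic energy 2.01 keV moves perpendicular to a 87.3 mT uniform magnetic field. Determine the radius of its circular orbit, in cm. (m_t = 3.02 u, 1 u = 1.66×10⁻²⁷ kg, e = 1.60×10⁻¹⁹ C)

r ≈ 12.9 cm

Convert the energy: K = 2.01 keV = 3.22×10^-16 J.
v = √(2K/m) = √(2·3.22×10^-16/5.01×10^-27) = 3.58×10^5 m/s.
r = mv/(qB) = (5.01×10^-27)(3.58×10^5) / [(1×1.60×10^-19)(0.0873)] = 0.129 m.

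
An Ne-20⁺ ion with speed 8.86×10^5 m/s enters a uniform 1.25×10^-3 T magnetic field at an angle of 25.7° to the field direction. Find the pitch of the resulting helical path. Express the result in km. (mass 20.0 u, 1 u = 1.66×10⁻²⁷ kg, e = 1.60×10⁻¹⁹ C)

pitch ≈ 0.833 km

The velocity component along B is v∥ = v cos25.7° = 7.98×10^5 m/s.
The cyclotron period T = 2πm/(qB) = 1.04×10^-3 s is set by m, q, B alone.
Pitch = v∥·T = (7.98×10^5)(1.04×10^-3) = 833 m.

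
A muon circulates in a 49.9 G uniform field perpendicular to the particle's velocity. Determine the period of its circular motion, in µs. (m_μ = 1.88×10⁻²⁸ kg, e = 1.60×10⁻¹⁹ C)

The cyclotron period is independent of speed: T = 2πm/(qB).
T = 2π(1.88×10^-28) / [(1×1.60×10^-19)(4.99×10^-3)] = 1.48×10^-6 s.

T ≈ 1.48 µs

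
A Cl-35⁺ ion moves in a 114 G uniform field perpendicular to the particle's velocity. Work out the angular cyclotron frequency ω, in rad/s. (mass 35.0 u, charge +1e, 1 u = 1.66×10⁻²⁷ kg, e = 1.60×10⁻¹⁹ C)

ω = qB/m = (1×1.60×10^-19)(0.0114) / (5.81×10^-26) = 3.14×10^4 rad/s.

ω ≈ 3.14×10^4 rad/s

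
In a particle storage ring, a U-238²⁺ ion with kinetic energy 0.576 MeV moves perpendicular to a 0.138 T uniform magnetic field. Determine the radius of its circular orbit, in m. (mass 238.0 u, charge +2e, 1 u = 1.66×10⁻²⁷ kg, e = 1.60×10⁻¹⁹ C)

r ≈ 6.11 m

Convert the energy: K = 0.576 MeV = 9.22×10^-14 J.
v = √(2K/m) = √(2·9.22×10^-14/3.95×10^-25) = 6.83×10^5 m/s.
r = mv/(qB) = (3.95×10^-25)(6.83×10^5) / [(2×1.60×10^-19)(0.138)] = 6.11 m.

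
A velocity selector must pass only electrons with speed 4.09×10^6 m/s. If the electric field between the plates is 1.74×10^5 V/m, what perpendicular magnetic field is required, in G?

B ≈ 425 G

qE = qvB ⇒ B = E/v = (1.74×10^5) / (4.09×10^6) = 0.0425 T.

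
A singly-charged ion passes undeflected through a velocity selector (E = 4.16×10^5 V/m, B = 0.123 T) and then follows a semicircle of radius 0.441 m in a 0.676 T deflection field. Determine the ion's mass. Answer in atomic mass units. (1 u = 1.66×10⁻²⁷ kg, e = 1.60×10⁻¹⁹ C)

m ≈ 8.50 u

v = E/B₁ = 3.38×10^6 m/s.
From r = mv/(qB₂), m = qB₂r/v = (1×1.60×10^-19)(0.676)(0.441) / (3.38×10^6) = 1.41×10^-26 kg.
In atomic mass units: m = 1.41×10^-26 / 1.66×10^-27 = 8.50 u.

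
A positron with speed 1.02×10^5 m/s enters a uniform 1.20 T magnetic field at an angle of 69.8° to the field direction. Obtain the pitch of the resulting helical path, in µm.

pitch ≈ 1.05 µm

The velocity component along B is v∥ = v cos69.8° = 3.52×10^4 m/s.
The cyclotron period T = 2πm/(qB) = 2.98×10^-11 s is set by m, q, B alone.
Pitch = v∥·T = (3.52×10^4)(2.98×10^-11) = 1.05×10^-6 m.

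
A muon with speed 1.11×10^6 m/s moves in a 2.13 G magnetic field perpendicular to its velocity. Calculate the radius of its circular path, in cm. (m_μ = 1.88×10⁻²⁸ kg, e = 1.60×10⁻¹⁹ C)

The magnetic force provides the centripetal force: qvB = mv²/r, so r = mv/(qB).
r = (1.88×10^-28 kg)(1.11×10^6 m/s) / [(1×1.60×10^-19 C)(2.13×10^-4 T)] = 6.12 m.

r ≈ 612 cm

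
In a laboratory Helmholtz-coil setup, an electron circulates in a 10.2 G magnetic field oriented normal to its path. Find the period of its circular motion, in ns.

T ≈ 35.1 ns

The cyclotron period is independent of speed: T = 2πm/(qB).
T = 2π(9.11×10^-31) / [(1×1.60×10^-19)(1.02×10^-3)] = 3.51×10^-8 s.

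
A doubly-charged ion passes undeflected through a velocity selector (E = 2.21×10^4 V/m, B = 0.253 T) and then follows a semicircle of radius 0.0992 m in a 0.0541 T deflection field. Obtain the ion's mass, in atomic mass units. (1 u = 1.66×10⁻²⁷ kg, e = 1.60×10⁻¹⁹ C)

v = E/B₁ = 8.74×10^4 m/s.
From r = mv/(qB₂), m = qB₂r/v = (2×1.60×10^-19)(0.0541)(0.0992) / (8.74×10^4) = 1.97×10^-26 kg.
In atomic mass units: m = 1.97×10^-26 / 1.66×10^-27 = 11.8 u.

m ≈ 11.8 u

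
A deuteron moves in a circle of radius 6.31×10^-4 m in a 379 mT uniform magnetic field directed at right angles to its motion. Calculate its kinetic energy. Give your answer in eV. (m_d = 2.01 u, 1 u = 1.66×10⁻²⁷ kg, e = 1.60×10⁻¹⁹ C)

K ≈ 1.37 eV

v = qBr/m = (1×1.60×10^-19)(0.379)(6.31×10^-4) / (3.34×10^-27) = 1.15×10^4 m/s.
K = ½mv² = 0.5·(3.34×10^-27)·(1.15×10^4)² = 2.19×10^-19 J = 1.37 eV.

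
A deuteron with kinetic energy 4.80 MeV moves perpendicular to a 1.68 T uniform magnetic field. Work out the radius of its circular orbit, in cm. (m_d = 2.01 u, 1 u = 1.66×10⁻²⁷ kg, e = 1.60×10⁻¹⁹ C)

r ≈ 26.6 cm

Convert the energy: K = 4.80 MeV = 7.68×10^-13 J.
v = √(2K/m) = √(2·7.68×10^-13/3.34×10^-27) = 2.15×10^7 m/s.
r = mv/(qB) = (3.34×10^-27)(2.15×10^7) / [(1×1.60×10^-19)(1.68)] = 0.266 m.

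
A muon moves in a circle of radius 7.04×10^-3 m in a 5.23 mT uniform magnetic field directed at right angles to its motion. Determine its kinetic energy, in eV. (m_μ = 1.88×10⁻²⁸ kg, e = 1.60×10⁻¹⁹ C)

K ≈ 0.577 eV

v = qBr/m = (1×1.60×10^-19)(5.23×10^-3)(7.04×10^-3) / (1.88×10^-28) = 3.13×10^4 m/s.
K = ½mv² = 0.5·(1.88×10^-28)·(3.13×10^4)² = 9.23×10^-20 J = 0.577 eV.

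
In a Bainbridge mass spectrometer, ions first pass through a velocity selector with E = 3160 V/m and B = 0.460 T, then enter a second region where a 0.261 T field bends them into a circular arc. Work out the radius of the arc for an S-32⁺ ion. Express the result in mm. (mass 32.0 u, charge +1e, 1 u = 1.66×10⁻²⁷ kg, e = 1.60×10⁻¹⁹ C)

r ≈ 8.74 mm

The selector passes v = E/B = 3160/0.460 = 6870 m/s.
In the deflection region, r = mv/(qB₂) = (5.31×10^-26)(6870) / [(1×1.60×10^-19)(0.261)] = 8.74×10^-3 m.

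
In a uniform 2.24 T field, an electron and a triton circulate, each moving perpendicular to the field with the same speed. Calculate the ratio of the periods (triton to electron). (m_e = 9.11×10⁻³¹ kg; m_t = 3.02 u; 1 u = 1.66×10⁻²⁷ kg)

ratio ≈ 5500

T = 2πm/(qB) is independent of speed, so T₂/T₁ = (m₂/q₂)/(m₁/q₁).
T_{triton}/T_{electron} = (5.01×10^-27/1e) / (9.11×10^-31/1e) = 5500.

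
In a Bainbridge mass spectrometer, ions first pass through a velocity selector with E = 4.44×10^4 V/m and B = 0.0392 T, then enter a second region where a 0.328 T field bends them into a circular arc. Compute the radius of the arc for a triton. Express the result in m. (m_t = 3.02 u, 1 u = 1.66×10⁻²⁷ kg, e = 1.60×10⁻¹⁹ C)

The selector passes v = E/B = 4.44×10^4/0.0392 = 1.13×10^6 m/s.
In the deflection region, r = mv/(qB₂) = (5.01×10^-27)(1.13×10^6) / [(1×1.60×10^-19)(0.328)] = 0.108 m.

r ≈ 0.108 m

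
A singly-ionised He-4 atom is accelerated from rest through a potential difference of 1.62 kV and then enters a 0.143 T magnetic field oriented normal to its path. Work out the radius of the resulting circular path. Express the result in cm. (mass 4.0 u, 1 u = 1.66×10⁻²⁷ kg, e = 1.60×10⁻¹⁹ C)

The kinetic energy gained is K = qV = (1×1.60×10^-19)(1620) = 2.59×10^-16 J.
v = √(2K/m) = 2.79×10^5 m/s.
r = mv/(qB) = (6.64×10^-27)(2.79×10^5) / [(1×1.60×10^-19)(0.143)] = 0.0811 m.

r ≈ 8.11 cm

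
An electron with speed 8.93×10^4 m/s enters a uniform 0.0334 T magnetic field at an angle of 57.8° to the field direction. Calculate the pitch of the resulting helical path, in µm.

pitch ≈ 51.0 µm

The velocity component along B is v∥ = v cos57.8° = 4.76×10^4 m/s.
The cyclotron period T = 2πm/(qB) = 1.07×10^-9 s is set by m, q, B alone.
Pitch = v∥·T = (4.76×10^4)(1.07×10^-9) = 5.10×10^-5 m.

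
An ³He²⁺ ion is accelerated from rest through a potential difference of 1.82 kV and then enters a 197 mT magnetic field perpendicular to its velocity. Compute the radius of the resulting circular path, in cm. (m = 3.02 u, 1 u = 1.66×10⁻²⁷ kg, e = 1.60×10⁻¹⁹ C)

The kinetic energy gained is K = qV = (2×1.60×10^-19)(1820) = 5.82×10^-16 J.
v = √(2K/m) = 4.82×10^5 m/s.
r = mv/(qB) = (5.01×10^-27)(4.82×10^5) / [(2×1.60×10^-19)(0.197)] = 0.0383 m.

r ≈ 3.83 cm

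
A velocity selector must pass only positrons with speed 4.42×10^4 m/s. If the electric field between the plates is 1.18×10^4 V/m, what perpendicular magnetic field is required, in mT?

qE = qvB ⇒ B = E/v = (1.18×10^4) / (4.42×10^4) = 0.267 T.

B ≈ 267 mT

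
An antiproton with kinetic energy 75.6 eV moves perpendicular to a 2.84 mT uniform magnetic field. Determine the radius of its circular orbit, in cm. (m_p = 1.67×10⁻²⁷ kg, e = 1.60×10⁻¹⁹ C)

Convert the energy: K = 75.6 eV = 1.21×10^-17 J.
v = √(2K/m) = √(2·1.21×10^-17/1.67×10^-27) = 1.20×10^5 m/s.
r = mv/(qB) = (1.67×10^-27)(1.20×10^5) / [(1×1.60×10^-19)(2.84×10^-3)] = 0.442 m.

r ≈ 44.2 cm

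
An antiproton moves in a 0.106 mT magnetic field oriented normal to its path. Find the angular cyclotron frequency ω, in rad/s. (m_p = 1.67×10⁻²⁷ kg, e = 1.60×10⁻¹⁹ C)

ω ≈ 1.02×10^4 rad/s

ω = qB/m = (1×1.60×10^-19)(1.06×10^-4) / (1.67×10^-27) = 1.02×10^4 rad/s.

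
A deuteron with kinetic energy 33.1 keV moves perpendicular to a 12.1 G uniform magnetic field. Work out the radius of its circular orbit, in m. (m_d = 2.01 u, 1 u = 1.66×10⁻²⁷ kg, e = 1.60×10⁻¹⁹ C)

r ≈ 30.7 m

Convert the energy: K = 33.1 keV = 5.30×10^-15 J.
v = √(2K/m) = √(2·5.30×10^-15/3.34×10^-27) = 1.78×10^6 m/s.
r = mv/(qB) = (3.34×10^-27)(1.78×10^6) / [(1×1.60×10^-19)(1.21×10^-3)] = 30.7 m.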